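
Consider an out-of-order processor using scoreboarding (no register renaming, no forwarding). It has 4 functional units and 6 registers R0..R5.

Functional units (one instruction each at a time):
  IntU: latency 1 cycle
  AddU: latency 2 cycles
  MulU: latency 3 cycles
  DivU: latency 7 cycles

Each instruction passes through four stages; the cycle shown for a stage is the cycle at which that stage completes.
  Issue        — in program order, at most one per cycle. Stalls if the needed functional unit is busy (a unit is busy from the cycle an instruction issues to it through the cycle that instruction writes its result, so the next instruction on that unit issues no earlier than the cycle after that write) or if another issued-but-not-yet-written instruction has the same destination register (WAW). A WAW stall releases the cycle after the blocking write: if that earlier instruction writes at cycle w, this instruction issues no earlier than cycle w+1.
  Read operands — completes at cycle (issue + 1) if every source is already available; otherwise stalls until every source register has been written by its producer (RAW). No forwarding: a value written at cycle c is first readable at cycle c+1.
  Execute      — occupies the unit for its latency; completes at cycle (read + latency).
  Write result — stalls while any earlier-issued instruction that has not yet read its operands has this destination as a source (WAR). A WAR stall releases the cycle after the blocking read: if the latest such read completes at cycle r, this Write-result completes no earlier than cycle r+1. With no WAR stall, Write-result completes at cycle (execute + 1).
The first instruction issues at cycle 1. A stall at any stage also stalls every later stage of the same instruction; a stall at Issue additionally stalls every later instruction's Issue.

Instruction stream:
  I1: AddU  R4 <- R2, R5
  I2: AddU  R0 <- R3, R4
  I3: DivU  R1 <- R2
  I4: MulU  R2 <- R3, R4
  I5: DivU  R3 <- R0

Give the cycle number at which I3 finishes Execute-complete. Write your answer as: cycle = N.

cycle = 15

[1] I1 dispatched to AddU
[2] I1 operands ready
[4] I1 complete
[5] R4←I1
[6] I2 dispatched to AddU
[7] I2 operands ready; I3 dispatched to DivU
[8] I3 operands ready; I4 dispatched to MulU
[9] I2 complete; I4 operands ready
[10] R0←I2
[12] I4 complete
[13] R2←I4
[15] I3 complete
[16] R1←I3
[17] I5 dispatched to DivU
[18] I5 operands ready
[25] I5 complete
[26] R3←I5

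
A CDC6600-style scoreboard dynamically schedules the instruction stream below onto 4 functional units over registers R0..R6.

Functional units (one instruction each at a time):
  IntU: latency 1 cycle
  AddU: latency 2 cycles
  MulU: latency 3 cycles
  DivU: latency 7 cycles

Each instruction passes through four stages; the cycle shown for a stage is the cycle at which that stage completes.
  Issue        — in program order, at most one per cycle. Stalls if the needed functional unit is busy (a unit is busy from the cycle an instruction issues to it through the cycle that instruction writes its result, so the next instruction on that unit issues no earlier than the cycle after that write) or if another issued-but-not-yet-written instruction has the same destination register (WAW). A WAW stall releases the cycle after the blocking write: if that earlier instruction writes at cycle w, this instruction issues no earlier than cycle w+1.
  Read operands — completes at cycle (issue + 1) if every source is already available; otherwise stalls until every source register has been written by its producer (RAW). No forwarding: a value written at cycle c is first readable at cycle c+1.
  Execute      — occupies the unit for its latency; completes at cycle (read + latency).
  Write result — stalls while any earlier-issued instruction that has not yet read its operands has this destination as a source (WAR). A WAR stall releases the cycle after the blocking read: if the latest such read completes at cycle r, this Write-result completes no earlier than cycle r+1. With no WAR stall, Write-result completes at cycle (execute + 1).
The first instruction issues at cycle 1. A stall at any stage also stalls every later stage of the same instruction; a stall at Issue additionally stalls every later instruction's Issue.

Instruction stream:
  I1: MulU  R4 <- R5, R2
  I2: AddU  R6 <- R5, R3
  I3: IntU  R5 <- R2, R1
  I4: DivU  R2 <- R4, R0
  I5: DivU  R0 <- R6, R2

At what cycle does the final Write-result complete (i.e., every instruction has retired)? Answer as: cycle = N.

1) issue 1, read 2, done 5, write 6
2) issue 2, read 3, done 5, write 6
3) issue 3, read 4, done 5, write 6
4) issue 4, read 7, done 14, write 15  <RAW R4: wait I1 write@6>
5) issue 16, read 17, done 24, write 25  <struct: DivU busy until I4 writes@15>

cycle = 25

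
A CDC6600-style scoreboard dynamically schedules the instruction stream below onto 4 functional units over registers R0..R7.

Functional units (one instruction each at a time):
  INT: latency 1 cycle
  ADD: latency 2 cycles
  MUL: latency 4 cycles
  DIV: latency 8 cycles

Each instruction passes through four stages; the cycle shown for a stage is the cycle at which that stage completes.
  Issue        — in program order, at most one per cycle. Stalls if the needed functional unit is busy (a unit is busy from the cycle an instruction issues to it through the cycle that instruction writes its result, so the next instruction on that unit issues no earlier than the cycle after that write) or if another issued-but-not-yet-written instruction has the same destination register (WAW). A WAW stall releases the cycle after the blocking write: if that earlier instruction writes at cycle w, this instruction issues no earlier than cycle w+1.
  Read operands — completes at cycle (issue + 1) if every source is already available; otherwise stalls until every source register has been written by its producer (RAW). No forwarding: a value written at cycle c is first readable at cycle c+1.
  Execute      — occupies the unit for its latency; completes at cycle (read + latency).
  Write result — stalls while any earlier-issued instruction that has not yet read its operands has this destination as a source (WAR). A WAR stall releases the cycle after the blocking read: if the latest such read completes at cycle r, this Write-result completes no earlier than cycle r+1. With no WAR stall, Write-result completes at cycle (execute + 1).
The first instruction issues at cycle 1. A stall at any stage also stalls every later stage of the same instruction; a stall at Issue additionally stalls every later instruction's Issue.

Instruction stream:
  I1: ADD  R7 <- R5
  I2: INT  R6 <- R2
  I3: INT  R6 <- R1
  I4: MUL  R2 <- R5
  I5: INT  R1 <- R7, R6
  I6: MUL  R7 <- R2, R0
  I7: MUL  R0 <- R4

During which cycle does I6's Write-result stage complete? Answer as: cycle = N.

cycle = 20

[I1] 1/2/4/5
[I2] 2/3/4/5
[I3] 6/7/8/9  (struct: INT busy until I2 writes@5)
[I4] 7/8/12/13
[I5] 10/11/12/13  (struct: INT busy until I3 writes@9)
[I6] 14/15/19/20  (struct: MUL busy until I4 writes@13)
[I7] 21/22/26/27  (struct: MUL busy until I6 writes@20)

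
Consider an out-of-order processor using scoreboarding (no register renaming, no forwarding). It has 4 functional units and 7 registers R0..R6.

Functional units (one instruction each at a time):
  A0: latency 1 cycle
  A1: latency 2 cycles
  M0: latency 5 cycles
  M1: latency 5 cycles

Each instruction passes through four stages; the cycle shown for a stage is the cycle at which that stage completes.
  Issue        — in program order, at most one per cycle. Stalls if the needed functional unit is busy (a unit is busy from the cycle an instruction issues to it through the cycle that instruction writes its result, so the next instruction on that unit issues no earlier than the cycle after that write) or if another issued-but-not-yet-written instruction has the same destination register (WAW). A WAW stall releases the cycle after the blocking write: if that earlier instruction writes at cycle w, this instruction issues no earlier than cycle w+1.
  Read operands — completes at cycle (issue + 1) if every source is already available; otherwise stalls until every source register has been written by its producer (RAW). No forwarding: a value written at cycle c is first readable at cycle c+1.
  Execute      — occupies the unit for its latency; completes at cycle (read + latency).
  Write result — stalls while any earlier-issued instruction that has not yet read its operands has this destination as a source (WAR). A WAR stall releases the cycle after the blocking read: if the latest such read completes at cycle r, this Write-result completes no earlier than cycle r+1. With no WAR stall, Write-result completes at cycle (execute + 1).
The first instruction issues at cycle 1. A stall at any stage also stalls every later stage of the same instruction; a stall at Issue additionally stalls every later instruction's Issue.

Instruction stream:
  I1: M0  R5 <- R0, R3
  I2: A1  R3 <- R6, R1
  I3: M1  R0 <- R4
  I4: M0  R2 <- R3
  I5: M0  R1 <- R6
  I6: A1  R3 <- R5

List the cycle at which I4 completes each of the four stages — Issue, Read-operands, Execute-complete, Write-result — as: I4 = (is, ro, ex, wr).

[1] I1→M0
[2] I1 RO | I2→A1
[3] I2 RO | I3→M1
[4] I3 RO
[5] I2 EX
[6] I2 WR R3
[7] I1 EX
[8] I1 WR R5
[9] I3 EX | I4→M0
[10] I3 WR R0 | I4 RO
[15] I4 EX
[16] I4 WR R2
[17] I5→M0
[18] I5 RO | I6→A1
[19] I6 RO
[21] I6 EX
[22] I6 WR R3
[23] I5 EX
[24] I5 WR R1

I4 = (9, 10, 15, 16)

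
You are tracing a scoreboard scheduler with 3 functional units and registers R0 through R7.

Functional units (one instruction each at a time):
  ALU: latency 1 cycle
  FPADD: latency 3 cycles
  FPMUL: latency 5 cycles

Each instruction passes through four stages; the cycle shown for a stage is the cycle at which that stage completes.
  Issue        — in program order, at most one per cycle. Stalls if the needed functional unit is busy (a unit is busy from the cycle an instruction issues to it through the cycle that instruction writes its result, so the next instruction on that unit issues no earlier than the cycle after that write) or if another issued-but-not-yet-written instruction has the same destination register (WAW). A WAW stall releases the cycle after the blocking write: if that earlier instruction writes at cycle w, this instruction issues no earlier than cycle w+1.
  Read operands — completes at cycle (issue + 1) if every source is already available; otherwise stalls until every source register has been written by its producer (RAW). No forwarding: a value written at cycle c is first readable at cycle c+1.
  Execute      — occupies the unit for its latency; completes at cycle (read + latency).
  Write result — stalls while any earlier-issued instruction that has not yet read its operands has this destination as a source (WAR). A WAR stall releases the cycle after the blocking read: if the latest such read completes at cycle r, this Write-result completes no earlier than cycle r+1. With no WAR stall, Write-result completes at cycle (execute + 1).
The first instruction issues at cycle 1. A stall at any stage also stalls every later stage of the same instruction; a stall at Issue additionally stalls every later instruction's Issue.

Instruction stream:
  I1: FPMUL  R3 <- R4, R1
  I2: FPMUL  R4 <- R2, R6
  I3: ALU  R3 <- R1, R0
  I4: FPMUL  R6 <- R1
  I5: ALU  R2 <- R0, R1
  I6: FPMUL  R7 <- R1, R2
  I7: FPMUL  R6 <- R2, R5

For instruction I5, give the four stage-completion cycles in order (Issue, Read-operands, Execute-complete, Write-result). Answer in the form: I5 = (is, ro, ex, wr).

I1  is:1  ro:2  ex:7  wr:8
I2  is:9  ro:10  ex:15  wr:16  — struct: FPMUL busy until I1 writes@8
I3  is:10  ro:11  ex:12  wr:13
I4  is:17  ro:18  ex:23  wr:24  — struct: FPMUL busy until I2 writes@16
I5  is:18  ro:19  ex:20  wr:21
I6  is:25  ro:26  ex:31  wr:32  — struct: FPMUL busy until I4 writes@24
I7  is:33  ro:34  ex:39  wr:40  — struct: FPMUL busy until I6 writes@32

I5 = (18, 19, 20, 21)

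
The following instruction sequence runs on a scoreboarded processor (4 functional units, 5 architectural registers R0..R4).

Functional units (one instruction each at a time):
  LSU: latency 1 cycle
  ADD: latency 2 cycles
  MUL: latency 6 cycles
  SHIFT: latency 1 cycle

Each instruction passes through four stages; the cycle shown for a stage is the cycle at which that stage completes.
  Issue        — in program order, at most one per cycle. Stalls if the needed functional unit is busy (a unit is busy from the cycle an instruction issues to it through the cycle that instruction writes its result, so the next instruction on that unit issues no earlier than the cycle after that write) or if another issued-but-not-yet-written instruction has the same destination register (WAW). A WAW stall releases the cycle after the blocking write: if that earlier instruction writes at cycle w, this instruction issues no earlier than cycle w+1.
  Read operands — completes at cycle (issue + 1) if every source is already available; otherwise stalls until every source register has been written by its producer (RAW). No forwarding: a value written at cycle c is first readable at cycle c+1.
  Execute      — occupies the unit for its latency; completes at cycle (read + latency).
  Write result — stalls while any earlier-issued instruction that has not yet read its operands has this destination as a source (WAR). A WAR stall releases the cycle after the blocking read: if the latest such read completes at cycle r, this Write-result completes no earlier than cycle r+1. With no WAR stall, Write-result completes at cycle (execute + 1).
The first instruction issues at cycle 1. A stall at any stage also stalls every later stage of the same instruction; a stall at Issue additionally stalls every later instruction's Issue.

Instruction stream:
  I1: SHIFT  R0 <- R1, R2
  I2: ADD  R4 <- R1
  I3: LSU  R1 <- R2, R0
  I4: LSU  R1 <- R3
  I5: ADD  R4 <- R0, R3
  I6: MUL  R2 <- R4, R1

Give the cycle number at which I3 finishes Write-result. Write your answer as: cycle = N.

cycle = 7

t=1  I1→SHIFT
t=2  I1 RO; I2→ADD
t=3  I1 EX; I2 RO; I3→LSU
t=4  I1 WR R0
t=5  I2 EX; I3 RO
t=6  I2 WR R4; I3 EX
t=7  I3 WR R1
t=8  I4→LSU
t=9  I4 RO; I5→ADD
t=10  I4 EX; I5 RO; I6→MUL
t=11  I4 WR R1
t=12  I5 EX
t=13  I5 WR R4
t=14  I6 RO
t=20  I6 EX
t=21  I6 WR R2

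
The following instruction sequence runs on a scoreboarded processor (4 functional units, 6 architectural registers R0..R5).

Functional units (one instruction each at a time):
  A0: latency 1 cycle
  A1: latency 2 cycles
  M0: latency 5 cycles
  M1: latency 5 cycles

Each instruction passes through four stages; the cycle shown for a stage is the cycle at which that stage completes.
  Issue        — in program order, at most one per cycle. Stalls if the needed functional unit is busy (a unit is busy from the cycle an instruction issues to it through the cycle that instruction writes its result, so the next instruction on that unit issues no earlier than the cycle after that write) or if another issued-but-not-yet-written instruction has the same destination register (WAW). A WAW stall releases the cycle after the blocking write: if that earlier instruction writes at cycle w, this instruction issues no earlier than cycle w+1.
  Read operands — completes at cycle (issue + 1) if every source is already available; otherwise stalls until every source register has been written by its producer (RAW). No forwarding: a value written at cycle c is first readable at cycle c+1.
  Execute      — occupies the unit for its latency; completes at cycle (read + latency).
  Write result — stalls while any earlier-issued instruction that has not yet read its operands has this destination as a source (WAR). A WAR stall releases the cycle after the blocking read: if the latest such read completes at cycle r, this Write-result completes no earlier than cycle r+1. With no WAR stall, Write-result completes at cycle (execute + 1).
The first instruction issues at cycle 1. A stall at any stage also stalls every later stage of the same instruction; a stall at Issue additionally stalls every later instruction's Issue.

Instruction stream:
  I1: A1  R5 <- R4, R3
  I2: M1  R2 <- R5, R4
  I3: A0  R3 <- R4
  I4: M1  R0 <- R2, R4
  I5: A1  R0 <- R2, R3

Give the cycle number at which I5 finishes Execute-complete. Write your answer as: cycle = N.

cycle = 24

cycle 1: I1→A1
cycle 2: I1 RO, I2→M1
cycle 3: I3→A0
cycle 4: I1 EX, I3 RO
cycle 5: I1 WR R5, I3 EX
cycle 6: I2 RO, I3 WR R3
cycle 11: I2 EX
cycle 12: I2 WR R2
cycle 13: I4→M1
cycle 14: I4 RO
cycle 19: I4 EX
cycle 20: I4 WR R0
cycle 21: I5→A1
cycle 22: I5 RO
cycle 24: I5 EX
cycle 25: I5 WR R0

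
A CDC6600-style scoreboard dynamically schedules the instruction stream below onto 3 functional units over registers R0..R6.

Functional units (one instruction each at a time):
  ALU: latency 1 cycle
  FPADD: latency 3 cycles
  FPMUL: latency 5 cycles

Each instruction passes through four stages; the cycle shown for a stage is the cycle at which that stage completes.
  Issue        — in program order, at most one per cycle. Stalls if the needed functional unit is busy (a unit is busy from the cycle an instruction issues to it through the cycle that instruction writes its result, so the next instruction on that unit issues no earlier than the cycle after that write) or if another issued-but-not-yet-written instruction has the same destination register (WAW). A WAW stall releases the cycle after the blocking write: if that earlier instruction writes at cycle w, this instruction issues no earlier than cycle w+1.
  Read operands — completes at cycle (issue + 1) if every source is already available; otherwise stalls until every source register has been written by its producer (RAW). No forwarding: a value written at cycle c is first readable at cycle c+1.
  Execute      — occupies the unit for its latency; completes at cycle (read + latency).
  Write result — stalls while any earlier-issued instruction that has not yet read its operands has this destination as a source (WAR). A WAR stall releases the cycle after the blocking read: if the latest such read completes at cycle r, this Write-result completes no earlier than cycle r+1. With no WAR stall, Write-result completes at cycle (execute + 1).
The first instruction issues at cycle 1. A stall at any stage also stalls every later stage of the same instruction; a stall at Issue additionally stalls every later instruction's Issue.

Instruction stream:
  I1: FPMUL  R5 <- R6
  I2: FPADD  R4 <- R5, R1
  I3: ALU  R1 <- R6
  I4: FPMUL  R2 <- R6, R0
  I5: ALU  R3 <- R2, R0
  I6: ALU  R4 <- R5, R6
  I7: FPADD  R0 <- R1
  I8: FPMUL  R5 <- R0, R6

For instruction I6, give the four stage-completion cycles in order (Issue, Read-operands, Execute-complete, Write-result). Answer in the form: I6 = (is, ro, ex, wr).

t=1  I1 issues→FPMUL
t=2  I1 reads | I2 issues→FPADD
t=3  I3 issues→ALU
t=4  I3 reads
t=5  I3 exec-done
t=7  I1 exec-done
t=8  I1 writes R5
t=9  I2 reads | I4 issues→FPMUL
t=10  I3 writes R1 | I4 reads
t=11  I5 issues→ALU
t=12  I2 exec-done
t=13  I2 writes R4
t=15  I4 exec-done
t=16  I4 writes R2
t=17  I5 reads
t=18  I5 exec-done
t=19  I5 writes R3
t=20  I6 issues→ALU
t=21  I6 reads | I7 issues→FPADD
t=22  I6 exec-done | I7 reads | I8 issues→FPMUL
t=23  I6 writes R4
t=25  I7 exec-done
t=26  I7 writes R0
t=27  I8 reads
t=32  I8 exec-done
t=33  I8 writes R5

I6 = (20, 21, 22, 23)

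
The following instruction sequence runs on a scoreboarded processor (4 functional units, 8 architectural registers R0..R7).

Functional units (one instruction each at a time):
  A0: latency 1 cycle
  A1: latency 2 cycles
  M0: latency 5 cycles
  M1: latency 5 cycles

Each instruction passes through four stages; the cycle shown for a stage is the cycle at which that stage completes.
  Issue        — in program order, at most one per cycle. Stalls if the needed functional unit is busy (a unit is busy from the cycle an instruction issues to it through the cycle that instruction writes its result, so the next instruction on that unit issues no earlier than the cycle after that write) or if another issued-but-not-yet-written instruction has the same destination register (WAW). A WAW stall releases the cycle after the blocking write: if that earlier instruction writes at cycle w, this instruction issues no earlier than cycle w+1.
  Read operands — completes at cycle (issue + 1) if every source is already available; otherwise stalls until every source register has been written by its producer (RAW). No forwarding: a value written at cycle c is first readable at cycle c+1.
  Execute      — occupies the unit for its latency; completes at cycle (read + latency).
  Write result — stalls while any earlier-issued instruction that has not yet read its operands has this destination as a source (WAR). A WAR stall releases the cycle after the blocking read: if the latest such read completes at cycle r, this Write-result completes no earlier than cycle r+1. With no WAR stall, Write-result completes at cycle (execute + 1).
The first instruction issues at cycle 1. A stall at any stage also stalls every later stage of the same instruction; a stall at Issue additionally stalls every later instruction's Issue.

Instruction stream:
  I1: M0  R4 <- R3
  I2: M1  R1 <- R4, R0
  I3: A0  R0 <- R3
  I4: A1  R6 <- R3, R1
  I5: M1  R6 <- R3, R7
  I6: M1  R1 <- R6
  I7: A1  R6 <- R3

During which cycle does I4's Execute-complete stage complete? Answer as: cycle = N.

I1: IS=1 RO=2 EX=7 WR=8
I2: IS=2 RO=9 EX=14 WR=15  [RAW R4: wait I1 write@8]
I3: IS=3 RO=4 EX=5 WR=10  [WAR R0: wait I2 read@9]
I4: IS=4 RO=16 EX=18 WR=19  [RAW R1: wait I2 write@15]
I5: IS=20 RO=21 EX=26 WR=27  [WAW R6: wait I4 write@19]
I6: IS=28 RO=29 EX=34 WR=35  [struct: M1 busy until I5 writes@27]
I7: IS=29 RO=30 EX=32 WR=33

cycle = 18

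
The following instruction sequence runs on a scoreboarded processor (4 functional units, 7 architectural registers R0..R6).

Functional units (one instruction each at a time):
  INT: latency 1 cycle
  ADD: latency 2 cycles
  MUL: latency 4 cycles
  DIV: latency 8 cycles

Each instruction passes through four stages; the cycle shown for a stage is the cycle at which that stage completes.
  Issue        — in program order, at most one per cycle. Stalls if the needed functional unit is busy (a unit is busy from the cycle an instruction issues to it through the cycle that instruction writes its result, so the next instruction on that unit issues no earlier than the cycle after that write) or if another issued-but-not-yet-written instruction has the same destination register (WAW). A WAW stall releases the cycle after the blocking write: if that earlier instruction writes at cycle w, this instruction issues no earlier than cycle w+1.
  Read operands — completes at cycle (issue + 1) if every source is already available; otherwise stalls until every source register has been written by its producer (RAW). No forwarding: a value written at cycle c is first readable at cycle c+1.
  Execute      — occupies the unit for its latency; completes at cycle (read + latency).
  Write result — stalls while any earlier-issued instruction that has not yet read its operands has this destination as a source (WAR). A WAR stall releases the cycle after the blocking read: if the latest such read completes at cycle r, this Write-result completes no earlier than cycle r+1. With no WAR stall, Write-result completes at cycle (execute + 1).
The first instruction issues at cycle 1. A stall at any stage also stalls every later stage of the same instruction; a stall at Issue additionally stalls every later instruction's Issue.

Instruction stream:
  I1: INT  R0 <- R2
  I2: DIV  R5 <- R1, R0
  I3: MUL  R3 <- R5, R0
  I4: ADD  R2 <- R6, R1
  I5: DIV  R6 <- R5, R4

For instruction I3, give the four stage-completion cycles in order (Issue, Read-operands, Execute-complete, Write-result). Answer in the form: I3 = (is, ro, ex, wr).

cycle 1: issue I1 (INT)
cycle 2: I1 read-ops; issue I2 (DIV)
cycle 3: I1 finished on INT; issue I3 (MUL)
cycle 4: I1→R0; issue I4 (ADD)
cycle 5: I2 read-ops; I4 read-ops
cycle 7: I4 finished on ADD
cycle 8: I4→R2
cycle 13: I2 finished on DIV
cycle 14: I2→R5
cycle 15: I3 read-ops; issue I5 (DIV)
cycle 16: I5 read-ops
cycle 19: I3 finished on MUL
cycle 20: I3→R3
cycle 24: I5 finished on DIV
cycle 25: I5→R6

I3 = (3, 15, 19, 20)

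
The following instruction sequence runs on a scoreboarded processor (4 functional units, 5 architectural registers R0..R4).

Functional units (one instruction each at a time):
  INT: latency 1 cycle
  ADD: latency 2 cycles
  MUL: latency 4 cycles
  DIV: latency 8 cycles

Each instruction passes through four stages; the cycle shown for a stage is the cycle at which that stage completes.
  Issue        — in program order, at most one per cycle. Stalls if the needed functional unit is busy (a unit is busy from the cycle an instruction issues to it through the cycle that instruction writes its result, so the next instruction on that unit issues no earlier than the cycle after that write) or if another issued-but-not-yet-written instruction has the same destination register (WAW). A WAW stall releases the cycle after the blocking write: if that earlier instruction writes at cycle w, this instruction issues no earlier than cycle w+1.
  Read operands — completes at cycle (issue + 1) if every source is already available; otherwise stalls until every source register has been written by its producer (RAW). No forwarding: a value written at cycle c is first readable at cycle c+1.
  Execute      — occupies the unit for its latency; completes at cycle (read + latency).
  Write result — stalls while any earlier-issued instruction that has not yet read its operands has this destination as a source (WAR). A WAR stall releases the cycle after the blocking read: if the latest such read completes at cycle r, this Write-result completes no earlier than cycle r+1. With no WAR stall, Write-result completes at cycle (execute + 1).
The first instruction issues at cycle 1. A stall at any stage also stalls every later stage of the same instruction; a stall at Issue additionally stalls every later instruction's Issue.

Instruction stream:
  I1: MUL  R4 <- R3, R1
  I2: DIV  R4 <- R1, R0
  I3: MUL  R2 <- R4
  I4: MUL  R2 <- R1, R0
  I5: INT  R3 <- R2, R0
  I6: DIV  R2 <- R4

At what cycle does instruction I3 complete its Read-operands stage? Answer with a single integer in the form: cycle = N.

cycle = 19

t=1  I1→MUL
t=2  I1 RO
t=6  I1 EX
t=7  I1 WR R4
t=8  I2→DIV
t=9  I2 RO, I3→MUL
t=17  I2 EX
t=18  I2 WR R4
t=19  I3 RO
t=23  I3 EX
t=24  I3 WR R2
t=25  I4→MUL
t=26  I4 RO, I5→INT
t=30  I4 EX
t=31  I4 WR R2
t=32  I5 RO, I6→DIV
t=33  I5 EX, I6 RO
t=34  I5 WR R3
t=41  I6 EX
t=42  I6 WR R2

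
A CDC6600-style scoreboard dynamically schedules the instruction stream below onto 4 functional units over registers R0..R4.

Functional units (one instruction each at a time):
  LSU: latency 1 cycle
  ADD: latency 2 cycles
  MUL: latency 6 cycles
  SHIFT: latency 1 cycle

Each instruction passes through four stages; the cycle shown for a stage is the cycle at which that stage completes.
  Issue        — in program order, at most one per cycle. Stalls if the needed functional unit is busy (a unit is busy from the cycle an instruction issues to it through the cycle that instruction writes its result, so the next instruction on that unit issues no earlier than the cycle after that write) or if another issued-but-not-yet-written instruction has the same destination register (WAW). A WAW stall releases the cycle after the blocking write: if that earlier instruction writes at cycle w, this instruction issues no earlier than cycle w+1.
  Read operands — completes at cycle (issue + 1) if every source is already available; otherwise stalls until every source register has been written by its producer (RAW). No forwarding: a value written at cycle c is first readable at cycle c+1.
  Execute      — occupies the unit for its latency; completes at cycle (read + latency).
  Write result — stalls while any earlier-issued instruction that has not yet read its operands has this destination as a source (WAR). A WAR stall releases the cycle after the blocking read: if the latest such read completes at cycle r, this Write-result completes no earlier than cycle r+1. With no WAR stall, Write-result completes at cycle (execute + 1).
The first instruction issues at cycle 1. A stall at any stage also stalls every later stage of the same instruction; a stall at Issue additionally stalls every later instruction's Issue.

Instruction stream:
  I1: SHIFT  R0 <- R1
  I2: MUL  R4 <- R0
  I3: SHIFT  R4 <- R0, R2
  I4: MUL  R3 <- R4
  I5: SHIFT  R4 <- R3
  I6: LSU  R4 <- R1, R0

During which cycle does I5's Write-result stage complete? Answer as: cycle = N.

  I1 | 1 | 2 | 3 | 4
  I2 | 2 | 5 | 11 | 12   RAW R0: wait I1 write@4
  I3 | 13 | 14 | 15 | 16   WAW R4: wait I2 write@12
  I4 | 14 | 17 | 23 | 24   RAW R4: wait I3 write@16
  I5 | 17 | 25 | 26 | 27   struct: SHIFT busy until I3 writes@16 · RAW R3: wait I4 write@24
  I6 | 28 | 29 | 30 | 31   WAW R4: wait I5 write@27

cycle = 27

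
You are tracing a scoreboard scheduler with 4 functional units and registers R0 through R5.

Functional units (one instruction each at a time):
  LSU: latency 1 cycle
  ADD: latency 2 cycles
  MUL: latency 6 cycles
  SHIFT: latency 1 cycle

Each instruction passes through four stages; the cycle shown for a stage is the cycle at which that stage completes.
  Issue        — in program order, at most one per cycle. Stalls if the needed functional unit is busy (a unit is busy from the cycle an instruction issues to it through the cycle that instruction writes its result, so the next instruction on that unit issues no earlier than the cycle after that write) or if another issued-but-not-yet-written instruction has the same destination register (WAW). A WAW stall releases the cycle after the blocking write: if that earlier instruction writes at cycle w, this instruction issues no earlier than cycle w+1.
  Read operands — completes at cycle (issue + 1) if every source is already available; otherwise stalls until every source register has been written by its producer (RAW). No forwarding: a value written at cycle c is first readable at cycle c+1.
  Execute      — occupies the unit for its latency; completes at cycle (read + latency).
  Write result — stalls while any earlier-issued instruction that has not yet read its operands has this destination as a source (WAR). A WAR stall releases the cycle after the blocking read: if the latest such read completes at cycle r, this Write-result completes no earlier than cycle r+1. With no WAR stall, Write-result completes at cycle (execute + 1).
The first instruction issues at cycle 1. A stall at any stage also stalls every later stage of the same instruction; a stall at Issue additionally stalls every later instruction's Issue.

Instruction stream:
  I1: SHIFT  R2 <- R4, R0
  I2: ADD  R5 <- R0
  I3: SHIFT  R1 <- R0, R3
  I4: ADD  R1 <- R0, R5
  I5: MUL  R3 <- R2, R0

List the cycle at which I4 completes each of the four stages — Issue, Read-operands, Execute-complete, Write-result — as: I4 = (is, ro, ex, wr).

I1  is:1  ro:2  ex:3  wr:4
I2  is:2  ro:3  ex:5  wr:6
I3  is:5  ro:6  ex:7  wr:8  — struct: SHIFT busy until I1 writes@4
I4  is:9  ro:10  ex:12  wr:13  — WAW R1: wait I3 write@8
I5  is:10  ro:11  ex:17  wr:18

I4 = (9, 10, 12, 13)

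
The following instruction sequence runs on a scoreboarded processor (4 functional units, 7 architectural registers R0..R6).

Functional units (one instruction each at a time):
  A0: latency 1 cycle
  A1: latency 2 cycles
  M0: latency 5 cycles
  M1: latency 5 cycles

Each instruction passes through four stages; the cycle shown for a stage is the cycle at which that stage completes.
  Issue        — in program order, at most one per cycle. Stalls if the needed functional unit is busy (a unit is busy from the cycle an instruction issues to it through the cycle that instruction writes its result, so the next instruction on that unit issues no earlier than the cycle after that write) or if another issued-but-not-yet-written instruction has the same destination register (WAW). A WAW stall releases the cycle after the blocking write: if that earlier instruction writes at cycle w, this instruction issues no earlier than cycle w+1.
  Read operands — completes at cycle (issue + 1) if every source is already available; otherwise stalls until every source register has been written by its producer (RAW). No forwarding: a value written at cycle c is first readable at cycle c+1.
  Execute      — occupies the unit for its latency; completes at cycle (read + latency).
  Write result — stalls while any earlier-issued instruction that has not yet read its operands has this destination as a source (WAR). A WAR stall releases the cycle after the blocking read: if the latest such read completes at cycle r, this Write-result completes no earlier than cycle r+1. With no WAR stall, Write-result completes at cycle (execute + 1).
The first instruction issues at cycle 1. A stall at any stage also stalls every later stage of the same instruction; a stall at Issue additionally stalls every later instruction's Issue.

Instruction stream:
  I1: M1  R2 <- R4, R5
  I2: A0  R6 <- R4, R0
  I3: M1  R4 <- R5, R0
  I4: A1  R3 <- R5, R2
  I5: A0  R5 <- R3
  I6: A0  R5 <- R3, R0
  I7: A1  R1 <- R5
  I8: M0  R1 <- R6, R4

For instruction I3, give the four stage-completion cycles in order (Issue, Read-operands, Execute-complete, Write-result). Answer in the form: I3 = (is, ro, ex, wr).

I3 = (9, 10, 15, 16)

[1] I1→M1
[2] I1 RO, I2→A0
[3] I2 RO
[4] I2 EX
[5] I2 WR R6
[7] I1 EX
[8] I1 WR R2
[9] I3→M1
[10] I3 RO, I4→A1
[11] I4 RO, I5→A0
[13] I4 EX
[14] I4 WR R3
[15] I3 EX, I5 RO
[16] I3 WR R4, I5 EX
[17] I5 WR R5
[18] I6→A0
[19] I6 RO, I7→A1
[20] I6 EX
[21] I6 WR R5
[22] I7 RO
[24] I7 EX
[25] I7 WR R1
[26] I8→M0
[27] I8 RO
[32] I8 EX
[33] I8 WR R1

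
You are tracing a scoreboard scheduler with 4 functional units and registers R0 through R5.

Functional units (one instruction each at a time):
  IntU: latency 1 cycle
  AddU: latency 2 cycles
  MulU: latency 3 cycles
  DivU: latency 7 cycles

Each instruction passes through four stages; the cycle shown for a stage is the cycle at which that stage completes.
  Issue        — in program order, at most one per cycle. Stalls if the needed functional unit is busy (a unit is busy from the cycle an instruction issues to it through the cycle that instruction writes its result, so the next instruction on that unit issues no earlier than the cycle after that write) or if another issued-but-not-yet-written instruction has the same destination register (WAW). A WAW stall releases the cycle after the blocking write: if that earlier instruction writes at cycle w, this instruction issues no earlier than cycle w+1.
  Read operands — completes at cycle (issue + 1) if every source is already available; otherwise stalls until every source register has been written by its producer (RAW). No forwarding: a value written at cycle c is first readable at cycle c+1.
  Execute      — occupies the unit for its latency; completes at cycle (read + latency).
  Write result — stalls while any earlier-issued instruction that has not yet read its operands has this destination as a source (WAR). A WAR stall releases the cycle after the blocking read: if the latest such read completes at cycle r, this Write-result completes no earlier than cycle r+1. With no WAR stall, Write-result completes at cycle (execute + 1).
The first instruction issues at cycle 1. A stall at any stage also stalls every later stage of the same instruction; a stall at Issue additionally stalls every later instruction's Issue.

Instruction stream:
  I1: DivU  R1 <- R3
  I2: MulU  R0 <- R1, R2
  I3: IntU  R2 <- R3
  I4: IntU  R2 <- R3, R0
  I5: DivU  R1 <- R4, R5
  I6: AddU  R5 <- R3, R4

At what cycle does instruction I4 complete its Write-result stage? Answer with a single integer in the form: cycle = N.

cycle = 18

[I1] 1/2/9/10
[I2] 2/11/14/15  (RAW R1: wait I1 write@10)
[I3] 3/4/5/12  (WAR R2: wait I2 read@11)
[I4] 13/16/17/18  (struct: IntU busy until I3 writes@12; RAW R0: wait I2 write@15)
[I5] 14/15/22/23
[I6] 15/16/18/19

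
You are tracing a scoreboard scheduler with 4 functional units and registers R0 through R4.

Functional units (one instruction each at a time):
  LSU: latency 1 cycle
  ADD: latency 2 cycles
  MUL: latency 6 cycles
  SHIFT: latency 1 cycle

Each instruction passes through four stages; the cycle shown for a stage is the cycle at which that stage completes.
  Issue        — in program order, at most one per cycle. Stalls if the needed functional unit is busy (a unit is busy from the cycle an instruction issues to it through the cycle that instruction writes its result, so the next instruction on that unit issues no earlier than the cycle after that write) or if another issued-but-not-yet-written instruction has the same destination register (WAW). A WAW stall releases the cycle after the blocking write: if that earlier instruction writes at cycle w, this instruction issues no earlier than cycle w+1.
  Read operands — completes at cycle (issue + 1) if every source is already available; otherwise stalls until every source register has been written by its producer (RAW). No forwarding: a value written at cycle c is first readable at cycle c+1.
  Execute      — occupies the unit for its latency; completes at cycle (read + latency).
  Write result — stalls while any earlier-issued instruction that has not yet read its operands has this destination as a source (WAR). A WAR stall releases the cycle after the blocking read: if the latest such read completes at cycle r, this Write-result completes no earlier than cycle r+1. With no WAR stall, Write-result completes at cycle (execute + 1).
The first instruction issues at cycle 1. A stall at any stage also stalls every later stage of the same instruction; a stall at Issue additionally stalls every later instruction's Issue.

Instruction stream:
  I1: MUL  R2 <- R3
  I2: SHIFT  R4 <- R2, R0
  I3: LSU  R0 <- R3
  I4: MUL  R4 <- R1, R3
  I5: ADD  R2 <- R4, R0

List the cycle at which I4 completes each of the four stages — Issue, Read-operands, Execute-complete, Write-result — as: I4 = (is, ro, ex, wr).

I4 = (13, 14, 20, 21)

I1: IS=1 RO=2 EX=8 WR=9
I2: IS=2 RO=10 EX=11 WR=12  [RAW R2: wait I1 write@9]
I3: IS=3 RO=4 EX=5 WR=11  [WAR R0: wait I2 read@10]
I4: IS=13 RO=14 EX=20 WR=21  [WAW R4: wait I2 write@12]
I5: IS=14 RO=22 EX=24 WR=25  [RAW R4: wait I4 write@21]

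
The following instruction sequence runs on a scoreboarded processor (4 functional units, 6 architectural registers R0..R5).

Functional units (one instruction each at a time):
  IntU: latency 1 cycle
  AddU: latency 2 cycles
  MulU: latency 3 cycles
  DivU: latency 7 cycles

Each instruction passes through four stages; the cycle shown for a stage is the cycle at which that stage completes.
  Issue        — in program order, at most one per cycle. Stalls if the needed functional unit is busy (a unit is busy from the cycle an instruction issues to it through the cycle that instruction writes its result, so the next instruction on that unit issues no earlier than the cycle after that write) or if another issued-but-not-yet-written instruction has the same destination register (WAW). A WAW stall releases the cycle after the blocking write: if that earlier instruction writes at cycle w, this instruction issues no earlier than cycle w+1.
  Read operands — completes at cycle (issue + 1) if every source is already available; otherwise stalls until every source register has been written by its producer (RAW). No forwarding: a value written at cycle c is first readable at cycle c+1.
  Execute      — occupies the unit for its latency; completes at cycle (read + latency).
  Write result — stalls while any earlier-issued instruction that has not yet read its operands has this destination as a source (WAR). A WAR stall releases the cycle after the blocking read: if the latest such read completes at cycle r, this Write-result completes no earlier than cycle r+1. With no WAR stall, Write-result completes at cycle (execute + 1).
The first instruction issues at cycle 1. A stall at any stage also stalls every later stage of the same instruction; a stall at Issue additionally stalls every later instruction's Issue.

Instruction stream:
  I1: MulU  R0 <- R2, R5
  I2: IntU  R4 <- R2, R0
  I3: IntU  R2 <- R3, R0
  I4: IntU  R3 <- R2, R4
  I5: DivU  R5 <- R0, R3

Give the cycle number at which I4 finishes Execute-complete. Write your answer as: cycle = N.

I1  is:1  ro:2  ex:5  wr:6
I2  is:2  ro:7  ex:8  wr:9  — RAW R0: wait I1 write@6
I3  is:10  ro:11  ex:12  wr:13  — struct: IntU busy until I2 writes@9
I4  is:14  ro:15  ex:16  wr:17  — struct: IntU busy until I3 writes@13
I5  is:15  ro:18  ex:25  wr:26  — RAW R3: wait I4 write@17

cycle = 16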